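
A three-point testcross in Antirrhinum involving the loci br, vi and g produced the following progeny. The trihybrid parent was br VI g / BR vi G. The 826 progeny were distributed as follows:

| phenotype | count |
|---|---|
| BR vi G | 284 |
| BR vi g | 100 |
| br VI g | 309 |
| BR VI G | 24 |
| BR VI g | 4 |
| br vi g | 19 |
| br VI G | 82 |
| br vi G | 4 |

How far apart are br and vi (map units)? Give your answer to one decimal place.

6.2 map units

The two rarest classes, BR VI g and br vi G, are the double crossovers. Comparing them with the parentals, only the br allele has switched, so br is the middle locus and the order is vi – br – g.
Crossovers in the vi–br interval produce the single-crossover classes br vi g and BR VI G (19 + 24 = 43) plus the double crossovers (8).
RF(vi–br) = (43 + 8) / 826 = 51/826 = 0.0617 → 6.2 map units.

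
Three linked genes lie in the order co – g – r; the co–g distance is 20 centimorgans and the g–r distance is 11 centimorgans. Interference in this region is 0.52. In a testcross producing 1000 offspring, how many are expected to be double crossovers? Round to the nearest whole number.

Map distances give recombination frequencies of 0.200 and 0.110 for the two intervals.
With interference 0.52 (so coincidence = 0.48), expected double-crossover frequency = 0.200 × 0.110 × 0.48 = 0.01056.
Expected number = 0.01056 × 1000 = 10.56 ≈ 11.

11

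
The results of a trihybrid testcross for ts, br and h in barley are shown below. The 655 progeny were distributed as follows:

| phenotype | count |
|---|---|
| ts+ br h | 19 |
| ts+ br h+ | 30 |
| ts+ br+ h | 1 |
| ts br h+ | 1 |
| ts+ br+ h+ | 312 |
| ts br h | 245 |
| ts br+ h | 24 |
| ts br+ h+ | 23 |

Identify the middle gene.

h

The two most frequent reciprocal classes, ts br h and ts+ br+ h+, are the parental types, so the F1 was ts br h / ts+ br+ h+.
The two rarest classes, ts br h+ and ts+ br+ h, are the double crossovers. Comparing them with the parentals, only the h allele has switched, so h is the middle locus and the order is ts – h – br.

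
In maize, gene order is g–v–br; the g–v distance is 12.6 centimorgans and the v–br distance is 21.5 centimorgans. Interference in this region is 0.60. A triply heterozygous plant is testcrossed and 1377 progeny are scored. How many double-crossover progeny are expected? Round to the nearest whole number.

15

Map distances give recombination frequencies of 0.126 and 0.215 for the two intervals.
With interference 0.60 (so coincidence = 0.40), expected double-crossover frequency = 0.126 × 0.215 × 0.40 = 0.01084.
Expected number = 0.01084 × 1377 = 14.92 ≈ 15.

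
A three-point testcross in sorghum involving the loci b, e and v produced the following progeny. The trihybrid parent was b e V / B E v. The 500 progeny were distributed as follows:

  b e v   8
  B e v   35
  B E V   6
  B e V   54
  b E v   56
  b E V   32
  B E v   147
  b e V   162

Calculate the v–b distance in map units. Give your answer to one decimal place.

The two rarest classes, b e v and B E V, are the double crossovers. Comparing them with the parentals, only the v allele has switched, so v is the middle locus and the order is e – v – b.
Crossovers in the v–b interval produce the single-crossover classes B e V and b E v (54 + 56 = 110) plus the double crossovers (14).
RF(v–b) = (110 + 14) / 500 = 124/500 = 0.2480 → 24.8 map units.

24.8 map units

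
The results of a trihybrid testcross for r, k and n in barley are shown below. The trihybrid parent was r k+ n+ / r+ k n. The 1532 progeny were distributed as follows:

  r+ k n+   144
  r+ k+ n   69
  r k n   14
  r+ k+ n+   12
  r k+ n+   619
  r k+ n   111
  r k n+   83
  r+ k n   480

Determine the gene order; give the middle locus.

r

The two rarest classes, r+ k+ n+ and r k n, are the double crossovers. Comparing them with the parentals, only the r allele has switched, so r is the middle locus and the order is n – r – k.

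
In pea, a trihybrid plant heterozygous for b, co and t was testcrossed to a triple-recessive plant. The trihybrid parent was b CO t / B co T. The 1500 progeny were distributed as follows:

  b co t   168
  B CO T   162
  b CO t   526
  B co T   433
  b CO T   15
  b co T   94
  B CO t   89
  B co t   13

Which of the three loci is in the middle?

The two rarest classes, b CO T and B co t, are the double crossovers. Comparing them with the parentals, only the t allele has switched, so t is the middle locus and the order is co – t – b.

t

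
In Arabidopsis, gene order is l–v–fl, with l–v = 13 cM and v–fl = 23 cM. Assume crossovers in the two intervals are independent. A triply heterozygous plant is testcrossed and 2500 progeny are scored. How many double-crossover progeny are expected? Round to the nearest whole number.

75

Map distances give recombination frequencies of 0.130 and 0.230 for the two intervals.
With no interference, expected double-crossover frequency = 0.130 × 0.230 = 0.02990.
Expected number = 0.02990 × 2500 = 74.75 ≈ 75.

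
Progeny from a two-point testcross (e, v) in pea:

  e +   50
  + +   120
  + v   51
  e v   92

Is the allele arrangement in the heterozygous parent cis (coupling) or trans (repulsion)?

cis

The two most frequent classes are + + (120) and e v (92); these are the parental (non-recombinant) types.
So the F1 carried + + on one chromosome and e v on the other — the recessive alleles are on the same chromosome (cis / coupling).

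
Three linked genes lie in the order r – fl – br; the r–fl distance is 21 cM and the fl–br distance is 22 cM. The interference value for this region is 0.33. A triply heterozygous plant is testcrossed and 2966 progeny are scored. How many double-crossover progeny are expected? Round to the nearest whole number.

Map distances give recombination frequencies of 0.210 and 0.220 for the two intervals.
With interference 0.33 (so coincidence = 0.67), expected double-crossover frequency = 0.210 × 0.220 × 0.67 = 0.03095.
Expected number = 0.03095 × 2966 = 91.81 ≈ 92.

92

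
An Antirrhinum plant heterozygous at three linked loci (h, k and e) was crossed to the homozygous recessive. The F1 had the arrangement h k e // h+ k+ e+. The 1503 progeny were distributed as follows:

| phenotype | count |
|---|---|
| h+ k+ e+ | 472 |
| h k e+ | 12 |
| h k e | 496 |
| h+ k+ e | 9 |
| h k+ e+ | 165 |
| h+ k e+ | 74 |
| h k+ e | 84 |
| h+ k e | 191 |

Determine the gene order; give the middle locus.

The two rarest classes, h k e+ and h+ k+ e, are the double crossovers. Comparing them with the parentals, only the e allele has switched, so e is the middle locus and the order is k – e – h.

e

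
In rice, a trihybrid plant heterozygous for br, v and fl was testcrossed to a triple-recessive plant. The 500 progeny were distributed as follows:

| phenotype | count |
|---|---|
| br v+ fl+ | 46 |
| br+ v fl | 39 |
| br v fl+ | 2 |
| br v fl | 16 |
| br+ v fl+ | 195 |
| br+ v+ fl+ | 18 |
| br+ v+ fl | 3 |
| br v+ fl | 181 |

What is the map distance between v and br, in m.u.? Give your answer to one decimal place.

The two most frequent reciprocal classes, br v+ fl and br+ v fl+, are the parental types, so the F1 was br v+ fl / br+ v fl+.
The two rarest classes, br+ v+ fl and br v fl+, are the double crossovers. Comparing them with the parentals, only the br allele has switched, so br is the middle locus and the order is fl – br – v.
Crossovers in the br–v interval produce the single-crossover classes br v fl and br+ v+ fl+ (16 + 18 = 34) plus the double crossovers (5).
RF(br–v) = (34 + 5) / 500 = 39/500 = 0.0780 → 7.8 m.u.

7.8 m.u.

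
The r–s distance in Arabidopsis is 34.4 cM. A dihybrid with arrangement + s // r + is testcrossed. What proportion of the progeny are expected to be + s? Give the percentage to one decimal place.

A map distance of 34.4 cM corresponds to a recombination frequency of 0.344.
The F1 is + s / r +, so + s is a parental gamete class with expected frequency (1 − r)/2 = 0.656/2 = 0.3280.
That is 0.3280 = 32.8% of the progeny.

32.8%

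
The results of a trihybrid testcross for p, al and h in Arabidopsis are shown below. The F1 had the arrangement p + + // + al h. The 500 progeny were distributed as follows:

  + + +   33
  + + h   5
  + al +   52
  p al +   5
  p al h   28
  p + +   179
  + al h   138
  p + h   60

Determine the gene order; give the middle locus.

al

The two rarest classes, p al + and + + h, are the double crossovers. Comparing them with the parentals, only the al allele has switched, so al is the middle locus and the order is h – al – p.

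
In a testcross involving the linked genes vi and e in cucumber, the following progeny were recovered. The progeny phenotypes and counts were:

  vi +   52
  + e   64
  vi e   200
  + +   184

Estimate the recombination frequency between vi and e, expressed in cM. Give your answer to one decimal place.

The two most frequent classes, + + (184) and vi e (200), are the parental types, so the F1 was + + / vi e.
The recombinant classes are + e and vi +: 64 + 52 = 116.
Recombination frequency = 116/500 = 0.2320 ≈ 23.2%, i.e. 23.2 cM.

23.2 cM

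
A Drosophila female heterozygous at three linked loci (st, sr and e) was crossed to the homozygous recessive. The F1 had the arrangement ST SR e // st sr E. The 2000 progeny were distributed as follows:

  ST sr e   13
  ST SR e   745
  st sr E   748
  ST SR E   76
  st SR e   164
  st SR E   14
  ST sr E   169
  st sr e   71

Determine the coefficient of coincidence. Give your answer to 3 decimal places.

0.862

The two rarest classes, ST sr e and st SR E, are the double crossovers. Comparing them with the parentals, only the sr allele has switched, so sr is the middle locus and the order is e – sr – st.
e–sr: (147 + 27)/2000 = 0.0870; sr–st: (333 + 27)/2000 = 0.1800.
Expected DCO frequency = 0.0870 × 0.1800 ≈ 0.01566; observed = 27/2000 ≈ 0.01350.
Coefficient of coincidence = 0.01350/0.01566 ≈ 0.862.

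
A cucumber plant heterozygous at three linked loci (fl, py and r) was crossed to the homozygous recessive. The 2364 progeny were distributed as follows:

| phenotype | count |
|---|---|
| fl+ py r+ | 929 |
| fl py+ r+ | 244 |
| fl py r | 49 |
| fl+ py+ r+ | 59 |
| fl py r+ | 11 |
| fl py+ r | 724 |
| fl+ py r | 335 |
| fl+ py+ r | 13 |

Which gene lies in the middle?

fl

The two most frequent reciprocal classes, fl py+ r and fl+ py r+, are the parental types, so the F1 was fl py+ r / fl+ py r+.
The two rarest classes, fl+ py+ r and fl py r+, are the double crossovers. Comparing them with the parentals, only the fl allele has switched, so fl is the middle locus and the order is py – fl – r.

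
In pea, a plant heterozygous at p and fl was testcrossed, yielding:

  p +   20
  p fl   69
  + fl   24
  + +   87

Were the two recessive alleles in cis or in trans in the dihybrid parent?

cis

The two most frequent classes are + + (87) and p fl (69); these are the parental (non-recombinant) types.
So the F1 carried + + on one chromosome and p fl on the other — the recessive alleles are on the same chromosome (cis / coupling).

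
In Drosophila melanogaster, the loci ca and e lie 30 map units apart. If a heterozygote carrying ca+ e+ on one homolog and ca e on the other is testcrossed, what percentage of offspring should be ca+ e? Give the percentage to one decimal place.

15.0%

A map distance of 30 map units corresponds to a recombination frequency of 0.300.
The F1 is ca+ e+ / ca e, so ca+ e is a recombinant gamete class with expected frequency r/2 = 0.300/2 = 0.1500.
That is 0.1500 = 15.0% of the progeny.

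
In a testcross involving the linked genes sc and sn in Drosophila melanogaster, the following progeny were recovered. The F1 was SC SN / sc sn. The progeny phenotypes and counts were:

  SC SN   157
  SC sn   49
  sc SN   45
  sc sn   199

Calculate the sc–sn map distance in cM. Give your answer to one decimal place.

20.9 cM

The recombinant classes are SC sn and sc SN: 49 + 45 = 94.
Recombination frequency = 94/450 = 0.2089 ≈ 20.9%, i.e. 20.9 cM.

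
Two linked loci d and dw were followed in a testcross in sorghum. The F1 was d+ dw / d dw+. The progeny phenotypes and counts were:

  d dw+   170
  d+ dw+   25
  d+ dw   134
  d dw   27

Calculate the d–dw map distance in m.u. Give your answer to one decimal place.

The recombinant classes are d+ dw+ and d dw: 25 + 27 = 52.
Recombination frequency = 52/356 = 0.1461 ≈ 14.6%, i.e. 14.6 m.u.

14.6 m.u.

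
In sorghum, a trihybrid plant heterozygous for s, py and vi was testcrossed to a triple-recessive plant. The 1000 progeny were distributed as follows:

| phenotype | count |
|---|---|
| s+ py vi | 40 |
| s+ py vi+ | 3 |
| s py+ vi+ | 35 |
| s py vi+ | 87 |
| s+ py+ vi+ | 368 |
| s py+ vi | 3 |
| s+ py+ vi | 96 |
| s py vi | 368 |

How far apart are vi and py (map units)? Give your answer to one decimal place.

18.9 map units

The two most frequent reciprocal classes, s+ py+ vi+ and s py vi, are the parental types, so the F1 was s+ py+ vi+ / s py vi.
The two rarest classes, s+ py vi+ and s py+ vi, are the double crossovers. Comparing them with the parentals, only the py allele has switched, so py is the middle locus and the order is vi – py – s.
Crossovers in the vi–py interval produce the single-crossover classes s+ py+ vi and s py vi+ (96 + 87 = 183) plus the double crossovers (6).
RF(vi–py) = (183 + 6) / 1000 = 189/1000 = 0.1890 → 18.9 map units.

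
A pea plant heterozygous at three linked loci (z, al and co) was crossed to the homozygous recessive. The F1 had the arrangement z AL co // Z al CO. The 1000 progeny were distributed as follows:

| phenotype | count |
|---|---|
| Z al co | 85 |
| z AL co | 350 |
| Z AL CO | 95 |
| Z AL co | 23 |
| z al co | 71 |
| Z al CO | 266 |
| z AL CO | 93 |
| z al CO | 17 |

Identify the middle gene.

The two rarest classes, Z AL co and z al CO, are the double crossovers. Comparing them with the parentals, only the z allele has switched, so z is the middle locus and the order is co – z – al.

z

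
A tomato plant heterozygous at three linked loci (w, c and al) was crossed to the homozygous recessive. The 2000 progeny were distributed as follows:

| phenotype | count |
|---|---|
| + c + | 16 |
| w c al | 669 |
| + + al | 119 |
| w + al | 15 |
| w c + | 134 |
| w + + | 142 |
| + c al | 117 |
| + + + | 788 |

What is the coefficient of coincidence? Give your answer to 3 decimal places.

0.753

The two most frequent reciprocal classes, w c al and + + +, are the parental types, so the F1 was w c al / + + +.
The two rarest classes, w + al and + c +, are the double crossovers. Comparing them with the parentals, only the c allele has switched, so c is the middle locus and the order is al – c – w.
al–c: (253 + 31)/2000 = 0.1420; c–w: (259 + 31)/2000 = 0.1450.
Expected DCO frequency = 0.1420 × 0.1450 ≈ 0.02059; observed = 31/2000 ≈ 0.01550.
Coefficient of coincidence = 0.01550/0.02059 ≈ 0.753.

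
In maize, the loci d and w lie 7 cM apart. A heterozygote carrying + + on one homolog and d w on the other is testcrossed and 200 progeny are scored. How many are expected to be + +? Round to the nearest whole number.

93

A map distance of 7 cM corresponds to a recombination frequency of 0.070.
The F1 is + + / d w, so + + is a parental gamete class with expected frequency (1 − r)/2 = 0.930/2 = 0.4650.
Expected number = 0.4650 × 200 = 93.00 ≈ 93.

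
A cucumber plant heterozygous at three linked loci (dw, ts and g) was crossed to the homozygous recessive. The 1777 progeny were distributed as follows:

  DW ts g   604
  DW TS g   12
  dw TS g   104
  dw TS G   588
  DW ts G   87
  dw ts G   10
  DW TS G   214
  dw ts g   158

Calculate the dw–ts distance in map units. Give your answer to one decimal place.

The two most frequent reciprocal classes, dw TS G and DW ts g, are the parental types, so the F1 was dw TS G / DW ts g.
The two rarest classes, dw ts G and DW TS g, are the double crossovers. Comparing them with the parentals, only the ts allele has switched, so ts is the middle locus and the order is g – ts – dw.
Crossovers in the ts–dw interval produce the single-crossover classes DW TS G and dw ts g (214 + 158 = 372) plus the double crossovers (22).
RF(ts–dw) = (372 + 22) / 1777 = 394/1777 = 0.2217 → 22.2 map units.

22.2 map units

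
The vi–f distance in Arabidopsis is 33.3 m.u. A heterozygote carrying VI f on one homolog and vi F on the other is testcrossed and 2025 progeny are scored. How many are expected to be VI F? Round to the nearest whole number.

A map distance of 33.3 m.u. corresponds to a recombination frequency of 0.333.
The F1 is VI f / vi F, so VI F is a recombinant gamete class with expected frequency r/2 = 0.333/2 = 0.1665.
Expected number = 0.1665 × 2025 = 337.16 ≈ 337.

337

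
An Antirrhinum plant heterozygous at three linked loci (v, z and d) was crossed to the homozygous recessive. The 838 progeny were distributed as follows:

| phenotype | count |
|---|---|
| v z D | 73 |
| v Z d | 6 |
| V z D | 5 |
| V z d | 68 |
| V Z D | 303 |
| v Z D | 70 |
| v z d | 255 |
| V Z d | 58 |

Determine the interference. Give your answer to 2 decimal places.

0.56

The two most frequent reciprocal classes, v z d and V Z D, are the parental types, so the F1 was v z d / V Z D.
The two rarest classes, v Z d and V z D, are the double crossovers. Comparing them with the parentals, only the z allele has switched, so z is the middle locus and the order is d – z – v.
d–z: (131 + 11)/838 = 0.1695; z–v: (138 + 11)/838 = 0.1778.
Expected DCO frequency = 0.1695 × 0.1778 ≈ 0.03014; observed = 11/838 ≈ 0.01313.
Coefficient of coincidence = 0.01313/0.03014 ≈ 0.44; interference = 1 − 0.44 = 0.56.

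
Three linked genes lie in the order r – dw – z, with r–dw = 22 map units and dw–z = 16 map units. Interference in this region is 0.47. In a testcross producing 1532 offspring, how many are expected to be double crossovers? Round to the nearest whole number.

29

Map distances give recombination frequencies of 0.220 and 0.160 for the two intervals.
With interference 0.47 (so coincidence = 0.53), expected double-crossover frequency = 0.220 × 0.160 × 0.53 = 0.01866.
Expected number = 0.01866 × 1532 = 28.58 ≈ 29.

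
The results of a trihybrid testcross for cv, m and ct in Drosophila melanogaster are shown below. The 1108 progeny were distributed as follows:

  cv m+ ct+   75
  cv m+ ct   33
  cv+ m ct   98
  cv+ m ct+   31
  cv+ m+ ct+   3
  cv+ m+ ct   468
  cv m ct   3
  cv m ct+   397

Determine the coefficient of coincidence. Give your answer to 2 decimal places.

0.53

The two most frequent reciprocal classes, cv+ m+ ct and cv m ct+, are the parental types, so the F1 was cv+ m+ ct / cv m ct+.
The two rarest classes, cv+ m+ ct+ and cv m ct, are the double crossovers. Comparing them with the parentals, only the ct allele has switched, so ct is the middle locus and the order is m – ct – cv.
m–ct: (173 + 6)/1108 = 0.1616; ct–cv: (64 + 6)/1108 = 0.0632.
Expected DCO frequency = 0.1616 × 0.0632 ≈ 0.01021; observed = 6/1108 ≈ 0.00542.
Coefficient of coincidence = 0.00542/0.01021 ≈ 0.53.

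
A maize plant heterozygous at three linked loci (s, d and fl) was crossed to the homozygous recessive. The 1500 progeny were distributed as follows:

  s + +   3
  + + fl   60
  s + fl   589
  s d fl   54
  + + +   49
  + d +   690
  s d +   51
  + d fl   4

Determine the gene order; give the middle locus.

fl

The two most frequent reciprocal classes, + d + and s + fl, are the parental types, so the F1 was + d + / s + fl.
The two rarest classes, + d fl and s + +, are the double crossovers. Comparing them with the parentals, only the fl allele has switched, so fl is the middle locus and the order is s – fl – d.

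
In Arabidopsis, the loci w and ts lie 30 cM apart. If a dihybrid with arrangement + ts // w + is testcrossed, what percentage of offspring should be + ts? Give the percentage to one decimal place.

A map distance of 30 cM corresponds to a recombination frequency of 0.300.
The F1 is + ts / w +, so + ts is a parental gamete class with expected frequency (1 − r)/2 = 0.700/2 = 0.3500.
That is 0.3500 = 35.0% of the progeny.

35.0%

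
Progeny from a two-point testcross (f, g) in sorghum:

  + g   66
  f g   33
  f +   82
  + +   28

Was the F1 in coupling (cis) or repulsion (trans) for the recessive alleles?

The two most frequent classes are + g (66) and f + (82); these are the parental (non-recombinant) types.
So the F1 carried + g on one chromosome and f + on the other — the recessive alleles are on opposite chromosomes (trans / repulsion).

trans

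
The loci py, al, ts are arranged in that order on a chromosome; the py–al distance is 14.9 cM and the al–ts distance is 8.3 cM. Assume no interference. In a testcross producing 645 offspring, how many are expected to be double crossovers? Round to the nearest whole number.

Map distances give recombination frequencies of 0.149 and 0.083 for the two intervals.
With no interference, expected double-crossover frequency = 0.149 × 0.083 = 0.01237.
Expected number = 0.01237 × 645 = 7.98 ≈ 8.

8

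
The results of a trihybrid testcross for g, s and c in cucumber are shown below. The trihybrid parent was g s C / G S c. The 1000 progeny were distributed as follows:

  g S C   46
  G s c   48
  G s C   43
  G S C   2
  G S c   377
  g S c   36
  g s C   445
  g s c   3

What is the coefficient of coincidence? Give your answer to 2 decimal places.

0.60

The two rarest classes, g s c and G S C, are the double crossovers. Comparing them with the parentals, only the c allele has switched, so c is the middle locus and the order is s – c – g.
s–c: (94 + 5)/1000 = 0.0990; c–g: (79 + 5)/1000 = 0.0840.
Expected DCO frequency = 0.0990 × 0.0840 ≈ 0.00832; observed = 5/1000 ≈ 0.00500.
Coefficient of coincidence = 0.00500/0.00832 ≈ 0.60.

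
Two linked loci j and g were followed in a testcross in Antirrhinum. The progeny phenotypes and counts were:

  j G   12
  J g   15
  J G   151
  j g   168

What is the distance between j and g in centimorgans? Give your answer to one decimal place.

The two most frequent classes, J G (151) and j g (168), are the parental types, so the F1 was J G / j g.
The recombinant classes are J g and j G: 15 + 12 = 27.
Recombination frequency = 27/346 = 0.0780 ≈ 7.8%, i.e. 7.8 centimorgans.

7.8 centimorgans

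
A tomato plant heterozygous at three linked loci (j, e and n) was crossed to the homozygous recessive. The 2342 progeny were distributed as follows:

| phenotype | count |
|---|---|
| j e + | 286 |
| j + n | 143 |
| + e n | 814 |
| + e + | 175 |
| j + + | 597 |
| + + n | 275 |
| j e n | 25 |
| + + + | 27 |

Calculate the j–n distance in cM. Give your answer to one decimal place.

15.8 cM

The two most frequent reciprocal classes, j + + and + e n, are the parental types, so the F1 was j + + / + e n.
The two rarest classes, + + + and j e n, are the double crossovers. Comparing them with the parentals, only the j allele has switched, so j is the middle locus and the order is n – j – e.
Crossovers in the n–j interval produce the single-crossover classes j + n and + e + (143 + 175 = 318) plus the double crossovers (52).
RF(n–j) = (318 + 52) / 2342 = 370/2342 = 0.1580 → 15.8 cM.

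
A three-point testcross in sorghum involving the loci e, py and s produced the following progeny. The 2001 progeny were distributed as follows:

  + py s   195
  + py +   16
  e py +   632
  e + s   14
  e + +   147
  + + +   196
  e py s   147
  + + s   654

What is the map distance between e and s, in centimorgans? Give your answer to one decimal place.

18.6 centimorgans

The two most frequent reciprocal classes, + + s and e py +, are the parental types, so the F1 was + + s / e py +.
The two rarest classes, e + s and + py +, are the double crossovers. Comparing them with the parentals, only the e allele has switched, so e is the middle locus and the order is s – e – py.
Crossovers in the s–e interval produce the single-crossover classes + + + and e py s (196 + 147 = 343) plus the double crossovers (30).
RF(s–e) = (343 + 30) / 2001 = 373/2001 = 0.1864 → 18.6 centimorgans.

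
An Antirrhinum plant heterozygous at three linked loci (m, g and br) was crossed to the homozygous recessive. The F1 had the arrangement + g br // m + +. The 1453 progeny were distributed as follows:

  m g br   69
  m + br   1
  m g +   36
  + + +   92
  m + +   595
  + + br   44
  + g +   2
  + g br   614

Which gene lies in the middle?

br

The two rarest classes, + g + and m + br, are the double crossovers. Comparing them with the parentals, only the br allele has switched, so br is the middle locus and the order is m – br – g.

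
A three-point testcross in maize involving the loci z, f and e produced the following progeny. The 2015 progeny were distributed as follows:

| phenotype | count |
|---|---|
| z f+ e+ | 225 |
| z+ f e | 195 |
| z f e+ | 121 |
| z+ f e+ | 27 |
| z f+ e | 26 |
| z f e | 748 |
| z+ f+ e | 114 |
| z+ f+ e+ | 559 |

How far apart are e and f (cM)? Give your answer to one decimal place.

The two most frequent reciprocal classes, z f e and z+ f+ e+, are the parental types, so the F1 was z f e / z+ f+ e+.
The two rarest classes, z f+ e and z+ f e+, are the double crossovers. Comparing them with the parentals, only the f allele has switched, so f is the middle locus and the order is e – f – z.
Crossovers in the e–f interval produce the single-crossover classes z f e+ and z+ f+ e (121 + 114 = 235) plus the double crossovers (53).
RF(e–f) = (235 + 53) / 2015 = 288/2015 = 0.1429 → 14.3 cM.

14.3 cM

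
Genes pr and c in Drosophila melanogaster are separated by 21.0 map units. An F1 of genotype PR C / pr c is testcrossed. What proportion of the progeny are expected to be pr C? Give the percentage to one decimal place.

A map distance of 21.0 map units corresponds to a recombination frequency of 0.210.
The F1 is PR C / pr c, so pr C is a recombinant gamete class with expected frequency r/2 = 0.210/2 = 0.1050.
That is 0.1050 = 10.5% of the progeny.

10.5%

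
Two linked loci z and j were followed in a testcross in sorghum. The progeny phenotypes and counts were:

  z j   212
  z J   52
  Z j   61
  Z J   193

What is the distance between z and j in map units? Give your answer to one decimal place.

21.8 map units

The two most frequent classes, Z J (193) and z j (212), are the parental types, so the F1 was Z J / z j.
The recombinant classes are Z j and z J: 61 + 52 = 113.
Recombination frequency = 113/518 = 0.2181 ≈ 21.8%, i.e. 21.8 map units.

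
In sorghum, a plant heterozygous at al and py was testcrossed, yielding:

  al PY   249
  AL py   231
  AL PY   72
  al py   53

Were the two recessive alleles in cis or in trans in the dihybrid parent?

The two most frequent classes are AL py (231) and al PY (249); these are the parental (non-recombinant) types.
So the F1 carried AL py on one chromosome and al PY on the other — the recessive alleles are on opposite chromosomes (trans / repulsion).

trans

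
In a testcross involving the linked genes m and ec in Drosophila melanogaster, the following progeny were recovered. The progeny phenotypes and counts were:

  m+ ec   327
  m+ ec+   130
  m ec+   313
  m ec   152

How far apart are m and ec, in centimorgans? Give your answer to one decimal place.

The two most frequent classes, m+ ec (327) and m ec+ (313), are the parental types, so the F1 was m+ ec / m ec+.
The recombinant classes are m+ ec+ and m ec: 130 + 152 = 282.
Recombination frequency = 282/922 = 0.3059 ≈ 30.6%, i.e. 30.6 centimorgans.

30.6 centimorgans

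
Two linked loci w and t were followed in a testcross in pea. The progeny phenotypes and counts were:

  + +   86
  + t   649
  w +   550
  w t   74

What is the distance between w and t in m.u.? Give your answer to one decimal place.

11.8 m.u.

The two most frequent classes, + t (649) and w + (550), are the parental types, so the F1 was + t / w +.
The recombinant classes are + + and w t: 86 + 74 = 160.
Recombination frequency = 160/1359 = 0.1177 ≈ 11.8%, i.e. 11.8 m.u.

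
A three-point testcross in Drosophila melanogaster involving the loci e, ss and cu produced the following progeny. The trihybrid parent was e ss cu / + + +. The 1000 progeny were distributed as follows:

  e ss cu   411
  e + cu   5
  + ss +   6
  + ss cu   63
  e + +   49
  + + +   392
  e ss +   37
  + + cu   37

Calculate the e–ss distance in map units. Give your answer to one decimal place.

The two rarest classes, e + cu and + ss +, are the double crossovers. Comparing them with the parentals, only the ss allele has switched, so ss is the middle locus and the order is e – ss – cu.
Crossovers in the e–ss interval produce the single-crossover classes + ss cu and e + + (63 + 49 = 112) plus the double crossovers (11).
RF(e–ss) = (112 + 11) / 1000 = 123/1000 = 0.1230 → 12.3 map units.

12.3 map units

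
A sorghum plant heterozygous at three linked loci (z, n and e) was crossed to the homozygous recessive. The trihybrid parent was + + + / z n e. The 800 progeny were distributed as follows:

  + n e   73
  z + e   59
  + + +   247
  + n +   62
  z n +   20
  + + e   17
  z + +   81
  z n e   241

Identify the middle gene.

The two rarest classes, + + e and z n +, are the double crossovers. Comparing them with the parentals, only the e allele has switched, so e is the middle locus and the order is z – e – n.

e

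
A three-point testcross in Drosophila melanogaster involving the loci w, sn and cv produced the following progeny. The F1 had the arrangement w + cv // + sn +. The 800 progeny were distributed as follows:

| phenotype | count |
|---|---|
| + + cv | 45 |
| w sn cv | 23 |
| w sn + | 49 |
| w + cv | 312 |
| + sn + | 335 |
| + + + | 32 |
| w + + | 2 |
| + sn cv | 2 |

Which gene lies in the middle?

The two rarest classes, w + + and + sn cv, are the double crossovers. Comparing them with the parentals, only the cv allele has switched, so cv is the middle locus and the order is sn – cv – w.

cv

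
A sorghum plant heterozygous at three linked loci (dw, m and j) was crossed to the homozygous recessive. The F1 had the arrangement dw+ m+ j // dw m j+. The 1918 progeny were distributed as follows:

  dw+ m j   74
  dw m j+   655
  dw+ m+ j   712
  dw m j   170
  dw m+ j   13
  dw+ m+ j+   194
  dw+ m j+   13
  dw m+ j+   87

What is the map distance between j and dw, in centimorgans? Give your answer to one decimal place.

20.3 centimorgans

The two rarest classes, dw m+ j and dw+ m j+, are the double crossovers. Comparing them with the parentals, only the dw allele has switched, so dw is the middle locus and the order is m – dw – j.
Crossovers in the dw–j interval produce the single-crossover classes dw+ m+ j+ and dw m j (194 + 170 = 364) plus the double crossovers (26).
RF(dw–j) = (364 + 26) / 1918 = 390/1918 = 0.2033 → 20.3 centimorgans.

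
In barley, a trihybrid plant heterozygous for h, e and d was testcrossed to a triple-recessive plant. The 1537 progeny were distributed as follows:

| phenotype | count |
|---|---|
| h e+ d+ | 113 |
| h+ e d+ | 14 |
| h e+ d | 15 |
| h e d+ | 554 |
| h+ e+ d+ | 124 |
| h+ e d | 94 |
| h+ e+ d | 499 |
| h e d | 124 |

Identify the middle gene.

h

The two most frequent reciprocal classes, h+ e+ d and h e d+, are the parental types, so the F1 was h+ e+ d / h e d+.
The two rarest classes, h e+ d and h+ e d+, are the double crossovers. Comparing them with the parentals, only the h allele has switched, so h is the middle locus and the order is d – h – e.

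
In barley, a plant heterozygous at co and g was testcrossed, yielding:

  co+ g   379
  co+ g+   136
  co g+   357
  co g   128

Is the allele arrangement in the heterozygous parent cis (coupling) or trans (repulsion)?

The two most frequent classes are co+ g (379) and co g+ (357); these are the parental (non-recombinant) types.
So the F1 carried co+ g on one chromosome and co g+ on the other — the recessive alleles are on opposite chromosomes (trans / repulsion).

trans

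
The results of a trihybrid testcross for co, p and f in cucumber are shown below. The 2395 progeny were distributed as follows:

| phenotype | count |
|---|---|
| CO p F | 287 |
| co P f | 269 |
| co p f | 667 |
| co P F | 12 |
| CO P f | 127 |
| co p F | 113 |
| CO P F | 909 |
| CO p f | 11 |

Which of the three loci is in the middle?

The two most frequent reciprocal classes, co p f and CO P F, are the parental types, so the F1 was co p f / CO P F.
The two rarest classes, CO p f and co P F, are the double crossovers. Comparing them with the parentals, only the co allele has switched, so co is the middle locus and the order is f – co – p.

co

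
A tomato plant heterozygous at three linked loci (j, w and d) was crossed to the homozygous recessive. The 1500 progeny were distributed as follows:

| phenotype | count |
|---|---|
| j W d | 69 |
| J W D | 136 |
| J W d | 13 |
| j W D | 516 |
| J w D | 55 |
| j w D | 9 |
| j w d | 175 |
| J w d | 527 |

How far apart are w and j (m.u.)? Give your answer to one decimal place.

The two most frequent reciprocal classes, J w d and j W D, are the parental types, so the F1 was J w d / j W D.
The two rarest classes, J W d and j w D, are the double crossovers. Comparing them with the parentals, only the w allele has switched, so w is the middle locus and the order is d – w – j.
Crossovers in the w–j interval produce the single-crossover classes j w d and J W D (175 + 136 = 311) plus the double crossovers (22).
RF(w–j) = (311 + 22) / 1500 = 333/1500 = 0.2220 → 22.2 m.u.

22.2 m.u.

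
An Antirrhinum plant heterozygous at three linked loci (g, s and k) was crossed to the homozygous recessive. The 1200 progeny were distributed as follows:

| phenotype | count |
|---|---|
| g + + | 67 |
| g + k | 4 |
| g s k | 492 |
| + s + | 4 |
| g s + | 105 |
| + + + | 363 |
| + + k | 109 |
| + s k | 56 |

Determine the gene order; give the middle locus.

The two most frequent reciprocal classes, + + + and g s k, are the parental types, so the F1 was + + + / g s k.
The two rarest classes, + s + and g + k, are the double crossovers. Comparing them with the parentals, only the s allele has switched, so s is the middle locus and the order is k – s – g.

s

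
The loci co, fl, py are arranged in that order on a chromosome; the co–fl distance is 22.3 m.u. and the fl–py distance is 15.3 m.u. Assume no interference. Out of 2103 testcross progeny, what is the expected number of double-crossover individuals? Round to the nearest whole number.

Map distances give recombination frequencies of 0.223 and 0.153 for the two intervals.
With no interference, expected double-crossover frequency = 0.223 × 0.153 = 0.03412.
Expected number = 0.03412 × 2103 = 71.75 ≈ 72.

72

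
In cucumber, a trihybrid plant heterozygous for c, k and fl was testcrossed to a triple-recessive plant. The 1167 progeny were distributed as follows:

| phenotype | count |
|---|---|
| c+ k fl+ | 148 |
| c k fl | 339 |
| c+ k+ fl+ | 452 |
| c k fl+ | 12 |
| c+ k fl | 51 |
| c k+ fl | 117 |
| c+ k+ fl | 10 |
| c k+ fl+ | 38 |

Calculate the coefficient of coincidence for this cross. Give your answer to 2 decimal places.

The two most frequent reciprocal classes, c+ k+ fl+ and c k fl, are the parental types, so the F1 was c+ k+ fl+ / c k fl.
The two rarest classes, c+ k+ fl and c k fl+, are the double crossovers. Comparing them with the parentals, only the fl allele has switched, so fl is the middle locus and the order is k – fl – c.
k–fl: (265 + 22)/1167 = 0.2459; fl–c: (89 + 22)/1167 = 0.0951.
Expected DCO frequency = 0.2459 × 0.0951 ≈ 0.02339; observed = 22/1167 ≈ 0.01885.
Coefficient of coincidence = 0.01885/0.02339 ≈ 0.81.

0.81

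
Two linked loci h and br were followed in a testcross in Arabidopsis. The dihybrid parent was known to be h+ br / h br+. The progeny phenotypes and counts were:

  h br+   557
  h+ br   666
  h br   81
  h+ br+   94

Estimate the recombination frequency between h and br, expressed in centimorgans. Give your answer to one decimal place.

12.5 centimorgans

The recombinant classes are h+ br+ and h br: 94 + 81 = 175.
Recombination frequency = 175/1398 = 0.1252 ≈ 12.5%, i.e. 12.5 centimorgans.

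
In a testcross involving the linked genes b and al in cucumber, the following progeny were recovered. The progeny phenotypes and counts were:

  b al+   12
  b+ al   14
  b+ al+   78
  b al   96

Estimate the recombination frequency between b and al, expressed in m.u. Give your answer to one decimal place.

13.0 m.u.

The two most frequent classes, b+ al+ (78) and b al (96), are the parental types, so the F1 was b+ al+ / b al.
The recombinant classes are b+ al and b al+: 14 + 12 = 26.
Recombination frequency = 26/200 = 0.1300 ≈ 13.0%, i.e. 13.0 m.u.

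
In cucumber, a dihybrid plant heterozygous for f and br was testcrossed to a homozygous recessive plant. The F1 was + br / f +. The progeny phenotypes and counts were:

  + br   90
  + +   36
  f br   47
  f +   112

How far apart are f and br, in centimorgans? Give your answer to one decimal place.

The recombinant classes are + + and f br: 36 + 47 = 83.
Recombination frequency = 83/285 = 0.2912 ≈ 29.1%, i.e. 29.1 centimorgans.

29.1 centimorgans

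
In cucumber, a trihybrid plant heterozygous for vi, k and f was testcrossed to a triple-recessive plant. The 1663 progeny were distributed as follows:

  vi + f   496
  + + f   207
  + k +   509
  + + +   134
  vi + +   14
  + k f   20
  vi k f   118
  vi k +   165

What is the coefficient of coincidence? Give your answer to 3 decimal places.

0.487

The two most frequent reciprocal classes, + k + and vi + f, are the parental types, so the F1 was + k + / vi + f.
The two rarest classes, + k f and vi + +, are the double crossovers. Comparing them with the parentals, only the f allele has switched, so f is the middle locus and the order is vi – f – k.
vi–f: (372 + 34)/1663 = 0.2441; f–k: (252 + 34)/1663 = 0.1720.
Expected DCO frequency = 0.2441 × 0.1720 ≈ 0.04199; observed = 34/1663 ≈ 0.02044.
Coefficient of coincidence = 0.02044/0.04199 ≈ 0.487.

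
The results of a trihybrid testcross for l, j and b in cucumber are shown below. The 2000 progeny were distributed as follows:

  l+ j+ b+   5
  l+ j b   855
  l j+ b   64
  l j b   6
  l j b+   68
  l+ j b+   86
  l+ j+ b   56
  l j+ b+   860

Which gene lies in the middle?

The two most frequent reciprocal classes, l j+ b+ and l+ j b, are the parental types, so the F1 was l j+ b+ / l+ j b.
The two rarest classes, l+ j+ b+ and l j b, are the double crossovers. Comparing them with the parentals, only the l allele has switched, so l is the middle locus and the order is b – l – j.

l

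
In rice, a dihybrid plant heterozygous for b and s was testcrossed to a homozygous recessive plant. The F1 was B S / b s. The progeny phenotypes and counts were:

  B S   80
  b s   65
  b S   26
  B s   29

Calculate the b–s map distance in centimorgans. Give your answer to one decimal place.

27.5 centimorgans

The recombinant classes are B s and b S: 29 + 26 = 55.
Recombination frequency = 55/200 = 0.2750 ≈ 27.5%, i.e. 27.5 centimorgans.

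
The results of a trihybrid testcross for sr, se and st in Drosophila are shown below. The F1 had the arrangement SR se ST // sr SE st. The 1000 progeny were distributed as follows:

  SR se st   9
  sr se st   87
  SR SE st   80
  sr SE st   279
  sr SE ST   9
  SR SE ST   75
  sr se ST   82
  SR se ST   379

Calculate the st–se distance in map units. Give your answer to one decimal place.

18.0 map units

The two rarest classes, SR se st and sr SE ST, are the double crossovers. Comparing them with the parentals, only the st allele has switched, so st is the middle locus and the order is sr – st – se.
Crossovers in the st–se interval produce the single-crossover classes SR SE ST and sr se st (75 + 87 = 162) plus the double crossovers (18).
RF(st–se) = (162 + 18) / 1000 = 180/1000 = 0.1800 → 18.0 map units.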